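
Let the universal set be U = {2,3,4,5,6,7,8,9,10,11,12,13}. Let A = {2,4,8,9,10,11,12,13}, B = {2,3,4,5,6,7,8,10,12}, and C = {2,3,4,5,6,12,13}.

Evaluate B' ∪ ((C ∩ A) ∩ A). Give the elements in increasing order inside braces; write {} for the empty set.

{2,4,9,11,12,13}

B' = {9,11,13}
C ∩ A = {2,4,12,13}
(C ∩ A) ∩ A = {2,4,12,13}
B' ∪ ((C ∩ A) ∩ A) = {2,4,9,11,12,13}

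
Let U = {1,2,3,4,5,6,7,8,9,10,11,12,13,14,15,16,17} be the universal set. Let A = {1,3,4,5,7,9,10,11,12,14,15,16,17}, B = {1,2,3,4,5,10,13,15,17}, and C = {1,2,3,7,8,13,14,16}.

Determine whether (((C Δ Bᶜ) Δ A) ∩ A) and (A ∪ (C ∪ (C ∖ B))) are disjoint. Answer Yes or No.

No

Bᶜ = {6,7,8,9,11,12,14,16}
C Δ Bᶜ = {1,2,3,6,9,11,12,13}
(C Δ Bᶜ) Δ A = {2,4,5,6,7,10,13,14,15,16,17}
((C Δ Bᶜ) Δ A) ∩ A = {4,5,7,10,14,15,16,17}
C ∖ B = {7,8,14,16}
C ∪ (C ∖ B) = {1,2,3,7,8,13,14,16}
A ∪ (C ∪ (C ∖ B)) = {1,2,3,4,5,7,8,9,10,11,12,13,14,15,16,17}
4 lies in both, so they are not disjoint.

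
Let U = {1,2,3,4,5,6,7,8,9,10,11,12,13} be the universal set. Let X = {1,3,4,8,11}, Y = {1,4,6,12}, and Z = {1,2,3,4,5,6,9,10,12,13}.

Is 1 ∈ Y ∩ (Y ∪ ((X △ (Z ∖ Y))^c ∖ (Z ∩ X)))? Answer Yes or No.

1 ∈ Z and 1 ∈ Y, so 1 ∉ Z ∖ Y
1 ∈ X and 1 ∉ (Z ∖ Y), so 1 ∈ X △ (Z ∖ Y)
1 ∉ (X △ (Z ∖ Y))^c since 1 ∈ (X △ (Z ∖ Y))
1 ∈ Z and 1 ∈ X, so 1 ∈ Z ∩ X
1 ∉ (X △ (Z ∖ Y))^c and 1 ∈ (Z ∩ X), so 1 ∉ (X △ (Z ∖ Y))^c ∖ (Z ∩ X)
1 ∈ Y and 1 ∉ ((X △ (Z ∖ Y))^c ∖ (Z ∩ X)), so 1 ∈ Y ∪ ((X △ (Z ∖ Y))^c ∖ (Z ∩ X))
1 ∈ Y and 1 ∈ (Y ∪ ((X △ (Z ∖ Y))^c ∖ (Z ∩ X))), so 1 ∈ Y ∩ (Y ∪ ((X △ (Z ∖ Y))^c ∖ (Z ∩ X)))

Yes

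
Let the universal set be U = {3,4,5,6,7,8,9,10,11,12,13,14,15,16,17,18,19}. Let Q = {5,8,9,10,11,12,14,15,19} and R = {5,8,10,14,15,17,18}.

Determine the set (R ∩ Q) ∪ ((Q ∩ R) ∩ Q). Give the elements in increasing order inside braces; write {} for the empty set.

{5,8,10,14,15}

R ∩ Q = {5,8,10,14,15}
Q ∩ R = {5,8,10,14,15}
(Q ∩ R) ∩ Q = {5,8,10,14,15}
(R ∩ Q) ∪ ((Q ∩ R) ∩ Q) = {5,8,10,14,15}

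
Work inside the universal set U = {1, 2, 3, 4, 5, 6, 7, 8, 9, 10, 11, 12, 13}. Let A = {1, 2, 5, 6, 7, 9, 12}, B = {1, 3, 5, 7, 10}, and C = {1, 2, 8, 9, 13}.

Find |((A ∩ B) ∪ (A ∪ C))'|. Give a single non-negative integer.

A ∩ B = {1, 5, 7}
A ∪ C = {1, 2, 5, 6, 7, 8, 9, 12, 13}
(A ∩ B) ∪ (A ∪ C) = {1, 2, 5, 6, 7, 8, 9, 12, 13}
((A ∩ B) ∪ (A ∪ C))' = {3, 4, 10, 11}
|((A ∩ B) ∪ (A ∪ C))'| = 4

4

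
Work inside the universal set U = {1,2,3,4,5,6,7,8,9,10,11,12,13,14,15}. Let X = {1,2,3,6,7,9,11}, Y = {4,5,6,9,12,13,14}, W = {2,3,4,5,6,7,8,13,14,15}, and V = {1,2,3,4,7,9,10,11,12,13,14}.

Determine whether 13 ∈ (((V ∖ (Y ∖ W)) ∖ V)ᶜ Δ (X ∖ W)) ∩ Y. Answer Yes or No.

Yes

13 ∈ Y and 13 ∈ W, so 13 ∉ Y ∖ W
13 ∈ V and 13 ∉ (Y ∖ W), so 13 ∈ V ∖ (Y ∖ W)
13 ∈ (V ∖ (Y ∖ W)) and 13 ∈ V, so 13 ∉ (V ∖ (Y ∖ W)) ∖ V
13 ∈ ((V ∖ (Y ∖ W)) ∖ V)ᶜ since 13 ∉ ((V ∖ (Y ∖ W)) ∖ V)
13 ∉ X and 13 ∈ W, so 13 ∉ X ∖ W
13 ∈ ((V ∖ (Y ∖ W)) ∖ V)ᶜ and 13 ∉ (X ∖ W), so 13 ∈ ((V ∖ (Y ∖ W)) ∖ V)ᶜ Δ (X ∖ W)
13 ∈ (((V ∖ (Y ∖ W)) ∖ V)ᶜ Δ (X ∖ W)) and 13 ∈ Y, so 13 ∈ (((V ∖ (Y ∖ W)) ∖ V)ᶜ Δ (X ∖ W)) ∩ Y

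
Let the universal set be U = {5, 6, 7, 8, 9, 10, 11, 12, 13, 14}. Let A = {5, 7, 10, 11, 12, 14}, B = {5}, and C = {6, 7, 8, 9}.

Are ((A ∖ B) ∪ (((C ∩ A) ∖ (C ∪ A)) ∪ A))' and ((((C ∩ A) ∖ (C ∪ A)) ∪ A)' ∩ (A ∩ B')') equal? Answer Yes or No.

Yes

A ∖ B = {7, 10, 11, 12, 14}
C ∩ A = {7}
C ∪ A = {5, 6, 7, 8, 9, 10, 11, 12, 14}
(C ∩ A) ∖ (C ∪ A) = {}
((C ∩ A) ∖ (C ∪ A)) ∪ A = {5, 7, 10, 11, 12, 14}
(A ∖ B) ∪ (((C ∩ A) ∖ (C ∪ A)) ∪ A) = {5, 7, 10, 11, 12, 14}
((A ∖ B) ∪ (((C ∩ A) ∖ (C ∪ A)) ∪ A))' = {6, 8, 9, 13}
(((C ∩ A) ∖ (C ∪ A)) ∪ A)' = {6, 8, 9, 13}
B' = {6, 7, 8, 9, 10, 11, 12, 13, 14}
A ∩ B' = {7, 10, 11, 12, 14}
(A ∩ B')' = {5, 6, 8, 9, 13}
(((C ∩ A) ∖ (C ∪ A)) ∪ A)' ∩ (A ∩ B')' = {6, 8, 9, 13}
Both equal {6, 8, 9, 13}, so ((A ∖ B) ∪ (((C ∩ A) ∖ (C ∪ A)) ∪ A))' = (((C ∩ A) ∖ (C ∪ A)) ∪ A)' ∩ (A ∩ B')'.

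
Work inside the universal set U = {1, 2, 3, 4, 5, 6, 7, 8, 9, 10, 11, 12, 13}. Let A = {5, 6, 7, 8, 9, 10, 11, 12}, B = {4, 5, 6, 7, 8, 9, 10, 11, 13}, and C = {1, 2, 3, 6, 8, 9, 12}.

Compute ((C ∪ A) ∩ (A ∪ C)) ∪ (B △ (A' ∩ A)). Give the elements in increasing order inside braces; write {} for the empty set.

C ∪ A = {1, 2, 3, 5, 6, 7, 8, 9, 10, 11, 12}
A ∪ C = {1, 2, 3, 5, 6, 7, 8, 9, 10, 11, 12}
(C ∪ A) ∩ (A ∪ C) = {1, 2, 3, 5, 6, 7, 8, 9, 10, 11, 12}
A' = {1, 2, 3, 4, 13}
A' ∩ A = {}
B △ (A' ∩ A) = {4, 5, 6, 7, 8, 9, 10, 11, 13}
((C ∪ A) ∩ (A ∪ C)) ∪ (B △ (A' ∩ A)) = {1, 2, 3, 4, 5, 6, 7, 8, 9, 10, 11, 12, 13}

{1, 2, 3, 4, 5, 6, 7, 8, 9, 10, 11, 12, 13}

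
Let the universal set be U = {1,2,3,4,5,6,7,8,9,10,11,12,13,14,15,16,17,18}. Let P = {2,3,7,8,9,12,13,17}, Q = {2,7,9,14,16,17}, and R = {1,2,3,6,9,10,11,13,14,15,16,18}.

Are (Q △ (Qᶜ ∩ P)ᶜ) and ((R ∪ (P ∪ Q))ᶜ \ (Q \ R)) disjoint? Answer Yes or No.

No

Qᶜ = {1,3,4,5,6,8,10,11,12,13,15,18}
Qᶜ ∩ P = {3,8,12,13}
(Qᶜ ∩ P)ᶜ = {1,2,4,5,6,7,9,10,11,14,15,16,17,18}
Q △ (Qᶜ ∩ P)ᶜ = {1,4,5,6,10,11,15,18}
P ∪ Q = {2,3,7,8,9,12,13,14,16,17}
R ∪ (P ∪ Q) = {1,2,3,6,7,8,9,10,11,12,13,14,15,16,17,18}
(R ∪ (P ∪ Q))ᶜ = {4,5}
Q \ R = {7,17}
(R ∪ (P ∪ Q))ᶜ \ (Q \ R) = {4,5}
4 lies in both, so they are not disjoint.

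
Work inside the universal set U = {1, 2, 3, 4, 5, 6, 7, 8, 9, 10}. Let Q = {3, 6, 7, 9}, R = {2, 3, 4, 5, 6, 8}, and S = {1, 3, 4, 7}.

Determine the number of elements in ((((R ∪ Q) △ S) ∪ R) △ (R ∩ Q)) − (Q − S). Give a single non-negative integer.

R ∪ Q = {2, 3, 4, 5, 6, 7, 8, 9}
(R ∪ Q) △ S = {1, 2, 5, 6, 8, 9}
((R ∪ Q) △ S) ∪ R = {1, 2, 3, 4, 5, 6, 8, 9}
R ∩ Q = {3, 6}
(((R ∪ Q) △ S) ∪ R) △ (R ∩ Q) = {1, 2, 4, 5, 8, 9}
Q − S = {6, 9}
((((R ∪ Q) △ S) ∪ R) △ (R ∩ Q)) − (Q − S) = {1, 2, 4, 5, 8}
|((((R ∪ Q) △ S) ∪ R) △ (R ∩ Q)) − (Q − S)| = 5

5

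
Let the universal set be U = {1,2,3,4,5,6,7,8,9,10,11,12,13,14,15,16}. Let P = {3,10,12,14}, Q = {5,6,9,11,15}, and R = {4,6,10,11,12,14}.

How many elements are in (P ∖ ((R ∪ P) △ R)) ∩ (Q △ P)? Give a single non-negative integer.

3

R ∪ P = {3,4,6,10,11,12,14}
(R ∪ P) △ R = {3}
P ∖ ((R ∪ P) △ R) = {10,12,14}
Q △ P = {3,5,6,9,10,11,12,14,15}
(P ∖ ((R ∪ P) △ R)) ∩ (Q △ P) = {10,12,14}
|(P ∖ ((R ∪ P) △ R)) ∩ (Q △ P)| = 3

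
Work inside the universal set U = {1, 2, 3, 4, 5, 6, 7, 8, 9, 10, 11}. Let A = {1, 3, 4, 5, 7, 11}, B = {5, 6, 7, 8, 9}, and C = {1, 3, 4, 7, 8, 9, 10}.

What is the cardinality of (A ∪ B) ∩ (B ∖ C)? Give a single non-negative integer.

2

A ∪ B = {1, 3, 4, 5, 6, 7, 8, 9, 11}
B ∖ C = {5, 6}
(A ∪ B) ∩ (B ∖ C) = {5, 6}
|(A ∪ B) ∩ (B ∖ C)| = 2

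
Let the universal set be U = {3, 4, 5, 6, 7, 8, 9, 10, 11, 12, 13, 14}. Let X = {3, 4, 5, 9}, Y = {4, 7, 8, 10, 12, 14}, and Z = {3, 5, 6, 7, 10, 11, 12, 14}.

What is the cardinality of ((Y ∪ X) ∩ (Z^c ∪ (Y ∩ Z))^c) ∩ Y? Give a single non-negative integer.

0

Y ∪ X = {3, 4, 5, 7, 8, 9, 10, 12, 14}
Z^c = {4, 8, 9, 13}
Y ∩ Z = {7, 10, 12, 14}
Z^c ∪ (Y ∩ Z) = {4, 7, 8, 9, 10, 12, 13, 14}
(Z^c ∪ (Y ∩ Z))^c = {3, 5, 6, 11}
(Y ∪ X) ∩ (Z^c ∪ (Y ∩ Z))^c = {3, 5}
((Y ∪ X) ∩ (Z^c ∪ (Y ∩ Z))^c) ∩ Y = {}
|((Y ∪ X) ∩ (Z^c ∪ (Y ∩ Z))^c) ∩ Y| = 0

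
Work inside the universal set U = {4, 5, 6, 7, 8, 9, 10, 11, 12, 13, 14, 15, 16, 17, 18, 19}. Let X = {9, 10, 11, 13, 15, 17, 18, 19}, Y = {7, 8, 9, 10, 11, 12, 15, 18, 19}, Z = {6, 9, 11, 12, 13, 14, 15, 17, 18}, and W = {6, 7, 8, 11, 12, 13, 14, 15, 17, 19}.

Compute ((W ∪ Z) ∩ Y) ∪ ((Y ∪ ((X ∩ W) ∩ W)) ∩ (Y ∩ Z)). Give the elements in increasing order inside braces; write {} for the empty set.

W ∪ Z = {6, 7, 8, 9, 11, 12, 13, 14, 15, 17, 18, 19}
(W ∪ Z) ∩ Y = {7, 8, 9, 11, 12, 15, 18, 19}
X ∩ W = {11, 13, 15, 17, 19}
(X ∩ W) ∩ W = {11, 13, 15, 17, 19}
Y ∪ ((X ∩ W) ∩ W) = {7, 8, 9, 10, 11, 12, 13, 15, 17, 18, 19}
Y ∩ Z = {9, 11, 12, 15, 18}
(Y ∪ ((X ∩ W) ∩ W)) ∩ (Y ∩ Z) = {9, 11, 12, 15, 18}
((W ∪ Z) ∩ Y) ∪ ((Y ∪ ((X ∩ W) ∩ W)) ∩ (Y ∩ Z)) = {7, 8, 9, 11, 12, 15, 18, 19}

{7, 8, 9, 11, 12, 15, 18, 19}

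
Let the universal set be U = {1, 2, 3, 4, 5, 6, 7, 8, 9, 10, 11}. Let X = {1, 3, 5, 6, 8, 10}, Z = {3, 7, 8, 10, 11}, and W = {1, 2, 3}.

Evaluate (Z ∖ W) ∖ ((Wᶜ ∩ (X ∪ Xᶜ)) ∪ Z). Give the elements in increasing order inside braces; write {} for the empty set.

{}

Z ∖ W = {7, 8, 10, 11}
Wᶜ = {4, 5, 6, 7, 8, 9, 10, 11}
Xᶜ = {2, 4, 7, 9, 11}
X ∪ Xᶜ = {1, 2, 3, 4, 5, 6, 7, 8, 9, 10, 11}
Wᶜ ∩ (X ∪ Xᶜ) = {4, 5, 6, 7, 8, 9, 10, 11}
(Wᶜ ∩ (X ∪ Xᶜ)) ∪ Z = {3, 4, 5, 6, 7, 8, 9, 10, 11}
(Z ∖ W) ∖ ((Wᶜ ∩ (X ∪ Xᶜ)) ∪ Z) = {}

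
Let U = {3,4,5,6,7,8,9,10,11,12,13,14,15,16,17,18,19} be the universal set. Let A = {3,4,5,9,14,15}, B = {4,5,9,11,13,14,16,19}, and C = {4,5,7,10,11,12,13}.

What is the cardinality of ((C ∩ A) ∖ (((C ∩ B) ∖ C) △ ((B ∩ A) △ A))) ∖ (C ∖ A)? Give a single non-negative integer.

C ∩ A = {4,5}
C ∩ B = {4,5,11,13}
(C ∩ B) ∖ C = {}
B ∩ A = {4,5,9,14}
(B ∩ A) △ A = {3,15}
((C ∩ B) ∖ C) △ ((B ∩ A) △ A) = {3,15}
(C ∩ A) ∖ (((C ∩ B) ∖ C) △ ((B ∩ A) △ A)) = {4,5}
C ∖ A = {7,10,11,12,13}
((C ∩ A) ∖ (((C ∩ B) ∖ C) △ ((B ∩ A) △ A))) ∖ (C ∖ A) = {4,5}
|((C ∩ A) ∖ (((C ∩ B) ∖ C) △ ((B ∩ A) △ A))) ∖ (C ∖ A)| = 2

2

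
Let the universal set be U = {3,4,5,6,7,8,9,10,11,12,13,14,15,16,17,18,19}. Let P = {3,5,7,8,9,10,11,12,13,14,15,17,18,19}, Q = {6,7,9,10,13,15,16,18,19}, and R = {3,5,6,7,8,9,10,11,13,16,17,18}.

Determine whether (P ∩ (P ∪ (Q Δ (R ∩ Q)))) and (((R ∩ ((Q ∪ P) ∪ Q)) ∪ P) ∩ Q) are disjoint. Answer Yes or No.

R ∩ Q = {6,7,9,10,13,16,18}
Q Δ (R ∩ Q) = {15,19}
P ∪ (Q Δ (R ∩ Q)) = {3,5,7,8,9,10,11,12,13,14,15,17,18,19}
P ∩ (P ∪ (Q Δ (R ∩ Q))) = {3,5,7,8,9,10,11,12,13,14,15,17,18,19}
Q ∪ P = {3,5,6,7,8,9,10,11,12,13,14,15,16,17,18,19}
(Q ∪ P) ∪ Q = {3,5,6,7,8,9,10,11,12,13,14,15,16,17,18,19}
R ∩ ((Q ∪ P) ∪ Q) = {3,5,6,7,8,9,10,11,13,16,17,18}
(R ∩ ((Q ∪ P) ∪ Q)) ∪ P = {3,5,6,7,8,9,10,11,12,13,14,15,16,17,18,19}
((R ∩ ((Q ∪ P) ∪ Q)) ∪ P) ∩ Q = {6,7,9,10,13,15,16,18,19}
7 lies in both, so they are not disjoint.

No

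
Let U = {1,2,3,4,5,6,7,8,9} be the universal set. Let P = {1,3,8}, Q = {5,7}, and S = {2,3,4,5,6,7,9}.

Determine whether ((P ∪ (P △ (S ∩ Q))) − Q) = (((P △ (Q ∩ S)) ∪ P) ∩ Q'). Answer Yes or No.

S ∩ Q = {5,7}
P △ (S ∩ Q) = {1,3,5,7,8}
P ∪ (P △ (S ∩ Q)) = {1,3,5,7,8}
(P ∪ (P △ (S ∩ Q))) − Q = {1,3,8}
Q ∩ S = {5,7}
P △ (Q ∩ S) = {1,3,5,7,8}
(P △ (Q ∩ S)) ∪ P = {1,3,5,7,8}
Q' = {1,2,3,4,6,8,9}
((P △ (Q ∩ S)) ∪ P) ∩ Q' = {1,3,8}
Both equal {1,3,8}, so (P ∪ (P △ (S ∩ Q))) − Q = ((P △ (Q ∩ S)) ∪ P) ∩ Q'.

Yes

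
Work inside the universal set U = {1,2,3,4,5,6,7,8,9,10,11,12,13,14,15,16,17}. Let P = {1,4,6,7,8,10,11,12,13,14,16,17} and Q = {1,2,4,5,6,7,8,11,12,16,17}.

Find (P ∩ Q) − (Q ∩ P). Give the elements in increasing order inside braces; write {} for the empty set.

P ∩ Q = {1,4,6,7,8,11,12,16,17}
Q ∩ P = {1,4,6,7,8,11,12,16,17}
(P ∩ Q) − (Q ∩ P) = {}

{}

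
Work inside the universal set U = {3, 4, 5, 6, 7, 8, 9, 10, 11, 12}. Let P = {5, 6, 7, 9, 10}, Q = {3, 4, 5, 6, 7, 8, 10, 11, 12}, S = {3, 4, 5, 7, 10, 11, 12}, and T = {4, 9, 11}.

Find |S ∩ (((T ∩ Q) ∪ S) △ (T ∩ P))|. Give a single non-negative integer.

7

T ∩ Q = {4, 11}
(T ∩ Q) ∪ S = {3, 4, 5, 7, 10, 11, 12}
T ∩ P = {9}
((T ∩ Q) ∪ S) △ (T ∩ P) = {3, 4, 5, 7, 9, 10, 11, 12}
S ∩ (((T ∩ Q) ∪ S) △ (T ∩ P)) = {3, 4, 5, 7, 10, 11, 12}
|S ∩ (((T ∩ Q) ∪ S) △ (T ∩ P))| = 7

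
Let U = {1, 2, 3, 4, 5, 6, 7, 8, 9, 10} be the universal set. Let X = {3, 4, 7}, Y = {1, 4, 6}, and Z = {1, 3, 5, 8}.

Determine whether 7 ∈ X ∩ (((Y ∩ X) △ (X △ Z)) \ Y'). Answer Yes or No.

7 ∉ Y and 7 ∈ X, so 7 ∉ Y ∩ X
7 ∈ X and 7 ∉ Z, so 7 ∈ X △ Z
7 ∉ (Y ∩ X) and 7 ∈ (X △ Z), so 7 ∈ (Y ∩ X) △ (X △ Z)
7 ∉ Y, so 7 ∈ Y'
7 ∈ ((Y ∩ X) △ (X △ Z)) and 7 ∈ Y', so 7 ∉ ((Y ∩ X) △ (X △ Z)) \ Y'
7 ∈ X and 7 ∉ (((Y ∩ X) △ (X △ Z)) \ Y'), so 7 ∉ X ∩ (((Y ∩ X) △ (X △ Z)) \ Y')

No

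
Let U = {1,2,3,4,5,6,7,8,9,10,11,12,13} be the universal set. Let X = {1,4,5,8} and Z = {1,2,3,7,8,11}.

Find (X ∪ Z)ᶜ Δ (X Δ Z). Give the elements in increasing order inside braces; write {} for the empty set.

{2,3,4,5,6,7,9,10,11,12,13}

X ∪ Z = {1,2,3,4,5,7,8,11}
(X ∪ Z)ᶜ = {6,9,10,12,13}
X Δ Z = {2,3,4,5,7,11}
(X ∪ Z)ᶜ Δ (X Δ Z) = {2,3,4,5,6,7,9,10,11,12,13}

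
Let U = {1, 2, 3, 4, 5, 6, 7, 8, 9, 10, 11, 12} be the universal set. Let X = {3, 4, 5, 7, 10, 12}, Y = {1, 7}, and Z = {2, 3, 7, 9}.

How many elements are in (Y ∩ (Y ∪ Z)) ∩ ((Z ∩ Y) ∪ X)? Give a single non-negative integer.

1

Y ∪ Z = {1, 2, 3, 7, 9}
Y ∩ (Y ∪ Z) = {1, 7}
Z ∩ Y = {7}
(Z ∩ Y) ∪ X = {3, 4, 5, 7, 10, 12}
(Y ∩ (Y ∪ Z)) ∩ ((Z ∩ Y) ∪ X) = {7}
|(Y ∩ (Y ∪ Z)) ∩ ((Z ∩ Y) ∪ X)| = 1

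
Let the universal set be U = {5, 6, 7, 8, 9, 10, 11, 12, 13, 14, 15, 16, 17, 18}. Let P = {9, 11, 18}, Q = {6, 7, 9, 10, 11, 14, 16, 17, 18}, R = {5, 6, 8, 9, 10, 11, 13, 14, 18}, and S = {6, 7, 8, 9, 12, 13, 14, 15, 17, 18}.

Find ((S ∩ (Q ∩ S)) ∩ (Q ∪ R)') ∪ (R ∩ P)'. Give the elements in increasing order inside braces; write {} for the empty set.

{5, 6, 7, 8, 10, 12, 13, 14, 15, 16, 17}

Q ∩ S = {6, 7, 9, 14, 17, 18}
S ∩ (Q ∩ S) = {6, 7, 9, 14, 17, 18}
Q ∪ R = {5, 6, 7, 8, 9, 10, 11, 13, 14, 16, 17, 18}
(Q ∪ R)' = {12, 15}
(S ∩ (Q ∩ S)) ∩ (Q ∪ R)' = {}
R ∩ P = {9, 11, 18}
(R ∩ P)' = {5, 6, 7, 8, 10, 12, 13, 14, 15, 16, 17}
((S ∩ (Q ∩ S)) ∩ (Q ∪ R)') ∪ (R ∩ P)' = {5, 6, 7, 8, 10, 12, 13, 14, 15, 16, 17}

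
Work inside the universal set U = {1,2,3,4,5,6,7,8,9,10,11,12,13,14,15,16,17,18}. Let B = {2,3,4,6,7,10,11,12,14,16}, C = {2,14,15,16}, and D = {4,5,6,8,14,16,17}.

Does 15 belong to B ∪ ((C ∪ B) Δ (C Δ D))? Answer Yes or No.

15 ∈ C and 15 ∉ B, so 15 ∈ C ∪ B
15 ∈ C and 15 ∉ D, so 15 ∈ C Δ D
15 ∈ (C ∪ B) and 15 ∈ (C Δ D), so 15 ∉ (C ∪ B) Δ (C Δ D)
15 ∉ B and 15 ∉ ((C ∪ B) Δ (C Δ D)), so 15 ∉ B ∪ ((C ∪ B) Δ (C Δ D))

No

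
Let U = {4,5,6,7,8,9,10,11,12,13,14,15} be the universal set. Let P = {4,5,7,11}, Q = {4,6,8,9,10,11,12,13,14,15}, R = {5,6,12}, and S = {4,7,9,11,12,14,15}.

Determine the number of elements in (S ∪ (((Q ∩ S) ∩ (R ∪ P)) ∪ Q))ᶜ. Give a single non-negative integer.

Q ∩ S = {4,9,11,12,14,15}
R ∪ P = {4,5,6,7,11,12}
(Q ∩ S) ∩ (R ∪ P) = {4,11,12}
((Q ∩ S) ∩ (R ∪ P)) ∪ Q = {4,6,8,9,10,11,12,13,14,15}
S ∪ (((Q ∩ S) ∩ (R ∪ P)) ∪ Q) = {4,6,7,8,9,10,11,12,13,14,15}
(S ∪ (((Q ∩ S) ∩ (R ∪ P)) ∪ Q))ᶜ = {5}
|(S ∪ (((Q ∩ S) ∩ (R ∪ P)) ∪ Q))ᶜ| = 1

1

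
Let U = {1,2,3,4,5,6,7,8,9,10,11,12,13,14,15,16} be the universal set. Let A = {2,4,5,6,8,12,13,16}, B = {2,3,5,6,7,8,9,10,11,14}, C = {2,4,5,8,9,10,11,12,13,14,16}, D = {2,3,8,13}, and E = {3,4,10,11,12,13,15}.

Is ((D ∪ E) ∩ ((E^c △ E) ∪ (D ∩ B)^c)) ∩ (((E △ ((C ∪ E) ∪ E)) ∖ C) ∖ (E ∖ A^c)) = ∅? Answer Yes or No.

Yes

D ∪ E = {2,3,4,8,10,11,12,13,15}
E^c = {1,2,5,6,7,8,9,14,16}
E^c △ E = {1,2,3,4,5,6,7,8,9,10,11,12,13,14,15,16}
D ∩ B = {2,3,8}
(D ∩ B)^c = {1,4,5,6,7,9,10,11,12,13,14,15,16}
(E^c △ E) ∪ (D ∩ B)^c = {1,2,3,4,5,6,7,8,9,10,11,12,13,14,15,16}
(D ∪ E) ∩ ((E^c △ E) ∪ (D ∩ B)^c) = {2,3,4,8,10,11,12,13,15}
C ∪ E = {2,3,4,5,8,9,10,11,12,13,14,15,16}
(C ∪ E) ∪ E = {2,3,4,5,8,9,10,11,12,13,14,15,16}
E △ ((C ∪ E) ∪ E) = {2,5,8,9,14,16}
(E △ ((C ∪ E) ∪ E)) ∖ C = {}
A^c = {1,3,7,9,10,11,14,15}
E ∖ A^c = {4,12,13}
((E △ ((C ∪ E) ∪ E)) ∖ C) ∖ (E ∖ A^c) = {}
{2,3,4,8,10,11,12,13,15} and {} share no elements.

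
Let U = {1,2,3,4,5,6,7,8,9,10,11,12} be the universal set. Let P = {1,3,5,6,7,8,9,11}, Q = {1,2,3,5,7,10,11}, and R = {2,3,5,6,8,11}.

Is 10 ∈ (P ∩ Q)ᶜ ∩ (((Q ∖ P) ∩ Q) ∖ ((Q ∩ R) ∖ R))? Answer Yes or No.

10 ∉ P and 10 ∈ Q, so 10 ∉ P ∩ Q
10 ∈ (P ∩ Q)ᶜ since 10 ∉ (P ∩ Q)
10 ∈ Q and 10 ∉ P, so 10 ∈ Q ∖ P
10 ∈ (Q ∖ P) and 10 ∈ Q, so 10 ∈ (Q ∖ P) ∩ Q
10 ∈ Q and 10 ∉ R, so 10 ∉ Q ∩ R
10 ∉ (Q ∩ R) and 10 ∉ R, so 10 ∉ (Q ∩ R) ∖ R
10 ∈ ((Q ∖ P) ∩ Q) and 10 ∉ ((Q ∩ R) ∖ R), so 10 ∈ ((Q ∖ P) ∩ Q) ∖ ((Q ∩ R) ∖ R)
10 ∈ (P ∩ Q)ᶜ and 10 ∈ (((Q ∖ P) ∩ Q) ∖ ((Q ∩ R) ∖ R)), so 10 ∈ (P ∩ Q)ᶜ ∩ (((Q ∖ P) ∩ Q) ∖ ((Q ∩ R) ∖ R))

Yes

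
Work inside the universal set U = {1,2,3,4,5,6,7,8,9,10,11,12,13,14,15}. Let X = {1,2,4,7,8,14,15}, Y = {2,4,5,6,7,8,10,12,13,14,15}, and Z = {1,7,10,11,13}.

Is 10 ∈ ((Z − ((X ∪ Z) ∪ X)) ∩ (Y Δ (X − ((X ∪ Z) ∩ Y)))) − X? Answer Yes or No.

No

10 ∉ X and 10 ∈ Z, so 10 ∈ X ∪ Z
10 ∈ (X ∪ Z) and 10 ∉ X, so 10 ∈ (X ∪ Z) ∪ X
10 ∈ Z and 10 ∈ ((X ∪ Z) ∪ X), so 10 ∉ Z − ((X ∪ Z) ∪ X)
10 ∉ X and 10 ∈ Z, so 10 ∈ X ∪ Z
10 ∈ (X ∪ Z) and 10 ∈ Y, so 10 ∈ (X ∪ Z) ∩ Y
10 ∉ X and 10 ∈ ((X ∪ Z) ∩ Y), so 10 ∉ X − ((X ∪ Z) ∩ Y)
10 ∈ Y and 10 ∉ (X − ((X ∪ Z) ∩ Y)), so 10 ∈ Y Δ (X − ((X ∪ Z) ∩ Y))
10 ∉ (Z − ((X ∪ Z) ∪ X)) and 10 ∈ (Y Δ (X − ((X ∪ Z) ∩ Y))), so 10 ∉ (Z − ((X ∪ Z) ∪ X)) ∩ (Y Δ (X − ((X ∪ Z) ∩ Y)))
10 ∉ ((Z − ((X ∪ Z) ∪ X)) ∩ (Y Δ (X − ((X ∪ Z) ∩ Y)))) and 10 ∉ X, so 10 ∉ ((Z − ((X ∪ Z) ∪ X)) ∩ (Y Δ (X − ((X ∪ Z) ∩ Y)))) − X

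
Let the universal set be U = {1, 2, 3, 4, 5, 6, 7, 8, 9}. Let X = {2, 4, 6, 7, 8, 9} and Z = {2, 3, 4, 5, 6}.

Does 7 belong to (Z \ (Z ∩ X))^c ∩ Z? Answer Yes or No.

No

7 ∉ Z and 7 ∈ X, so 7 ∉ Z ∩ X
7 ∉ Z and 7 ∉ (Z ∩ X), so 7 ∉ Z \ (Z ∩ X)
7 ∈ (Z \ (Z ∩ X))^c since 7 ∉ (Z \ (Z ∩ X))
7 ∈ (Z \ (Z ∩ X))^c and 7 ∉ Z, so 7 ∉ (Z \ (Z ∩ X))^c ∩ Z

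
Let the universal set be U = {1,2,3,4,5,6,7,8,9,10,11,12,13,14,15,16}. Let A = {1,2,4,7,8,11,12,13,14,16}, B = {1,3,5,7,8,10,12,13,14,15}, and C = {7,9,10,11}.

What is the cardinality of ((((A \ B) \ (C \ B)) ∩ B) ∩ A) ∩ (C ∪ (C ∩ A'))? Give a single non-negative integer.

0

A \ B = {2,4,11,16}
C \ B = {9,11}
(A \ B) \ (C \ B) = {2,4,16}
((A \ B) \ (C \ B)) ∩ B = {}
(((A \ B) \ (C \ B)) ∩ B) ∩ A = {}
A' = {3,5,6,9,10,15}
C ∩ A' = {9,10}
C ∪ (C ∩ A') = {7,9,10,11}
((((A \ B) \ (C \ B)) ∩ B) ∩ A) ∩ (C ∪ (C ∩ A')) = {}
|((((A \ B) \ (C \ B)) ∩ B) ∩ A) ∩ (C ∪ (C ∩ A'))| = 0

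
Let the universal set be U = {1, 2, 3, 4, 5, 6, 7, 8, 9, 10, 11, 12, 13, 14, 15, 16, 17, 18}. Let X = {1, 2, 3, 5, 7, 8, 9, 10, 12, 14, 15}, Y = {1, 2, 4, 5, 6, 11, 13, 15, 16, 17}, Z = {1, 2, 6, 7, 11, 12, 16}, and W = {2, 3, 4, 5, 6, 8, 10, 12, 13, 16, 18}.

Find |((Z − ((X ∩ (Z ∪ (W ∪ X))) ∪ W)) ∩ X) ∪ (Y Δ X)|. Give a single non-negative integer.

13

W ∪ X = {1, 2, 3, 4, 5, 6, 7, 8, 9, 10, 12, 13, 14, 15, 16, 18}
Z ∪ (W ∪ X) = {1, 2, 3, 4, 5, 6, 7, 8, 9, 10, 11, 12, 13, 14, 15, 16, 18}
X ∩ (Z ∪ (W ∪ X)) = {1, 2, 3, 5, 7, 8, 9, 10, 12, 14, 15}
(X ∩ (Z ∪ (W ∪ X))) ∪ W = {1, 2, 3, 4, 5, 6, 7, 8, 9, 10, 12, 13, 14, 15, 16, 18}
Z − ((X ∩ (Z ∪ (W ∪ X))) ∪ W) = {11}
(Z − ((X ∩ (Z ∪ (W ∪ X))) ∪ W)) ∩ X = {}
Y Δ X = {3, 4, 6, 7, 8, 9, 10, 11, 12, 13, 14, 16, 17}
((Z − ((X ∩ (Z ∪ (W ∪ X))) ∪ W)) ∩ X) ∪ (Y Δ X) = {3, 4, 6, 7, 8, 9, 10, 11, 12, 13, 14, 16, 17}
|((Z − ((X ∩ (Z ∪ (W ∪ X))) ∪ W)) ∩ X) ∪ (Y Δ X)| = 13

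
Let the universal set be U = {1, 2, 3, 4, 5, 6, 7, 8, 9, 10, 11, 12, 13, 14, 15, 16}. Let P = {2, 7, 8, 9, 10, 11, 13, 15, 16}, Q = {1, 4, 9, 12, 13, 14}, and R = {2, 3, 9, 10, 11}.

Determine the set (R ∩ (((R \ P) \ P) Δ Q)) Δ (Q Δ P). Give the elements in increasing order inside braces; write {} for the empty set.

R \ P = {3}
(R \ P) \ P = {3}
((R \ P) \ P) Δ Q = {1, 3, 4, 9, 12, 13, 14}
R ∩ (((R \ P) \ P) Δ Q) = {3, 9}
Q Δ P = {1, 2, 4, 7, 8, 10, 11, 12, 14, 15, 16}
(R ∩ (((R \ P) \ P) Δ Q)) Δ (Q Δ P) = {1, 2, 3, 4, 7, 8, 9, 10, 11, 12, 14, 15, 16}

{1, 2, 3, 4, 7, 8, 9, 10, 11, 12, 14, 15, 16}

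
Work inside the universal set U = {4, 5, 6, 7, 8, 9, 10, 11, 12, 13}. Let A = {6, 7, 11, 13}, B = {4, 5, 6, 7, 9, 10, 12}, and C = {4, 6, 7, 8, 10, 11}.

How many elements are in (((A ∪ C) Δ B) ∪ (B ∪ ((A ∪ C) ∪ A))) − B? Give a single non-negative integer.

3

A ∪ C = {4, 6, 7, 8, 10, 11, 13}
(A ∪ C) Δ B = {5, 8, 9, 11, 12, 13}
(A ∪ C) ∪ A = {4, 6, 7, 8, 10, 11, 13}
B ∪ ((A ∪ C) ∪ A) = {4, 5, 6, 7, 8, 9, 10, 11, 12, 13}
((A ∪ C) Δ B) ∪ (B ∪ ((A ∪ C) ∪ A)) = {4, 5, 6, 7, 8, 9, 10, 11, 12, 13}
(((A ∪ C) Δ B) ∪ (B ∪ ((A ∪ C) ∪ A))) − B = {8, 11, 13}
|(((A ∪ C) Δ B) ∪ (B ∪ ((A ∪ C) ∪ A))) − B| = 3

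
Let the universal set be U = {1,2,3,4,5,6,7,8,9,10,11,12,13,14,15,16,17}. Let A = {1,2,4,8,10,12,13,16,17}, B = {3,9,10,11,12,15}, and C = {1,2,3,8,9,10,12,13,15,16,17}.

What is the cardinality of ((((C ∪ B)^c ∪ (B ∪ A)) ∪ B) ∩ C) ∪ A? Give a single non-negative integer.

C ∪ B = {1,2,3,8,9,10,11,12,13,15,16,17}
(C ∪ B)^c = {4,5,6,7,14}
B ∪ A = {1,2,3,4,8,9,10,11,12,13,15,16,17}
(C ∪ B)^c ∪ (B ∪ A) = {1,2,3,4,5,6,7,8,9,10,11,12,13,14,15,16,17}
((C ∪ B)^c ∪ (B ∪ A)) ∪ B = {1,2,3,4,5,6,7,8,9,10,11,12,13,14,15,16,17}
(((C ∪ B)^c ∪ (B ∪ A)) ∪ B) ∩ C = {1,2,3,8,9,10,12,13,15,16,17}
((((C ∪ B)^c ∪ (B ∪ A)) ∪ B) ∩ C) ∪ A = {1,2,3,4,8,9,10,12,13,15,16,17}
|((((C ∪ B)^c ∪ (B ∪ A)) ∪ B) ∩ C) ∪ A| = 12

12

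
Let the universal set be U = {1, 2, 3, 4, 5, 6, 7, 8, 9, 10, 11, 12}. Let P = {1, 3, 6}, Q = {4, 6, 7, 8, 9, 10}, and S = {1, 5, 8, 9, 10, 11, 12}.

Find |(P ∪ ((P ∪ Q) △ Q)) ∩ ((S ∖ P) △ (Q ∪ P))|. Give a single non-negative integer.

3

P ∪ Q = {1, 3, 4, 6, 7, 8, 9, 10}
(P ∪ Q) △ Q = {1, 3}
P ∪ ((P ∪ Q) △ Q) = {1, 3, 6}
S ∖ P = {5, 8, 9, 10, 11, 12}
Q ∪ P = {1, 3, 4, 6, 7, 8, 9, 10}
(S ∖ P) △ (Q ∪ P) = {1, 3, 4, 5, 6, 7, 11, 12}
(P ∪ ((P ∪ Q) △ Q)) ∩ ((S ∖ P) △ (Q ∪ P)) = {1, 3, 6}
|(P ∪ ((P ∪ Q) △ Q)) ∩ ((S ∖ P) △ (Q ∪ P))| = 3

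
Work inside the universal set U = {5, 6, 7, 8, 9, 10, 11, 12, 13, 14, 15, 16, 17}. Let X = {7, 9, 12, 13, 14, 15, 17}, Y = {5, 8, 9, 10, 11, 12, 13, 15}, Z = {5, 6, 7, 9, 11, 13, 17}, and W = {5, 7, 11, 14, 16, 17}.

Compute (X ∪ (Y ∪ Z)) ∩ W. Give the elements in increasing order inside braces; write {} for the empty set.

Y ∪ Z = {5, 6, 7, 8, 9, 10, 11, 12, 13, 15, 17}
X ∪ (Y ∪ Z) = {5, 6, 7, 8, 9, 10, 11, 12, 13, 14, 15, 17}
(X ∪ (Y ∪ Z)) ∩ W = {5, 7, 11, 14, 17}

{5, 7, 11, 14, 17}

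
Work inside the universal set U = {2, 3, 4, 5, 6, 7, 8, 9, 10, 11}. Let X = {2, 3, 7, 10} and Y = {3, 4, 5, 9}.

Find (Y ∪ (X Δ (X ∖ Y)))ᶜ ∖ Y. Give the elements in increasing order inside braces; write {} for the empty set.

{2, 6, 7, 8, 10, 11}

X ∖ Y = {2, 7, 10}
X Δ (X ∖ Y) = {3}
Y ∪ (X Δ (X ∖ Y)) = {3, 4, 5, 9}
(Y ∪ (X Δ (X ∖ Y)))ᶜ = {2, 6, 7, 8, 10, 11}
(Y ∪ (X Δ (X ∖ Y)))ᶜ ∖ Y = {2, 6, 7, 8, 10, 11}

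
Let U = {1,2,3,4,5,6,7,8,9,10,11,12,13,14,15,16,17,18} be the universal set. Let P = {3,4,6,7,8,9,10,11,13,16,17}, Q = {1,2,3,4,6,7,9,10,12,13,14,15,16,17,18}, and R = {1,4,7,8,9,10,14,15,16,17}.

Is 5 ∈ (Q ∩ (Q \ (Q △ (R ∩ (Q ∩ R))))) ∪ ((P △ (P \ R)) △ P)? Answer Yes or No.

No

5 ∉ Q and 5 ∉ R, so 5 ∉ Q ∩ R
5 ∉ R and 5 ∉ (Q ∩ R), so 5 ∉ R ∩ (Q ∩ R)
5 ∉ Q and 5 ∉ (R ∩ (Q ∩ R)), so 5 ∉ Q △ (R ∩ (Q ∩ R))
5 ∉ Q and 5 ∉ (Q △ (R ∩ (Q ∩ R))), so 5 ∉ Q \ (Q △ (R ∩ (Q ∩ R)))
5 ∉ Q and 5 ∉ (Q \ (Q △ (R ∩ (Q ∩ R)))), so 5 ∉ Q ∩ (Q \ (Q △ (R ∩ (Q ∩ R))))
5 ∉ P and 5 ∉ R, so 5 ∉ P \ R
5 ∉ P and 5 ∉ (P \ R), so 5 ∉ P △ (P \ R)
5 ∉ (P △ (P \ R)) and 5 ∉ P, so 5 ∉ (P △ (P \ R)) △ P
5 ∉ (Q ∩ (Q \ (Q △ (R ∩ (Q ∩ R))))) and 5 ∉ ((P △ (P \ R)) △ P), so 5 ∉ (Q ∩ (Q \ (Q △ (R ∩ (Q ∩ R))))) ∪ ((P △ (P \ R)) △ P)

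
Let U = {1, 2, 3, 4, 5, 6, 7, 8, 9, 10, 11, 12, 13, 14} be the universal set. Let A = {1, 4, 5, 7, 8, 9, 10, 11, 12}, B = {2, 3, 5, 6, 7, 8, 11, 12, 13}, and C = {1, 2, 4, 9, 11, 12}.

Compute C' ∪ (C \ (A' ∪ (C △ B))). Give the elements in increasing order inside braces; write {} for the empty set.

{3, 5, 6, 7, 8, 10, 11, 12, 13, 14}

C' = {3, 5, 6, 7, 8, 10, 13, 14}
A' = {2, 3, 6, 13, 14}
C △ B = {1, 3, 4, 5, 6, 7, 8, 9, 13}
A' ∪ (C △ B) = {1, 2, 3, 4, 5, 6, 7, 8, 9, 13, 14}
C \ (A' ∪ (C △ B)) = {11, 12}
C' ∪ (C \ (A' ∪ (C △ B))) = {3, 5, 6, 7, 8, 10, 11, 12, 13, 14}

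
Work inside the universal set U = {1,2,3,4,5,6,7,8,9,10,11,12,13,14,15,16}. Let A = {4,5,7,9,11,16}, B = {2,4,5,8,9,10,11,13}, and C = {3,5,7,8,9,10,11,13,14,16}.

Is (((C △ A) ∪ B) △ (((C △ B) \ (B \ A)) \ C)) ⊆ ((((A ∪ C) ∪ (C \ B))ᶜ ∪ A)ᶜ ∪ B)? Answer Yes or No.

C △ A = {3,4,8,10,13,14}
(C △ A) ∪ B = {2,3,4,5,8,9,10,11,13,14}
C △ B = {2,3,4,7,14,16}
B \ A = {2,8,10,13}
(C △ B) \ (B \ A) = {3,4,7,14,16}
((C △ B) \ (B \ A)) \ C = {4}
((C △ A) ∪ B) △ (((C △ B) \ (B \ A)) \ C) = {2,3,5,8,9,10,11,13,14}
A ∪ C = {3,4,5,7,8,9,10,11,13,14,16}
C \ B = {3,7,14,16}
(A ∪ C) ∪ (C \ B) = {3,4,5,7,8,9,10,11,13,14,16}
((A ∪ C) ∪ (C \ B))ᶜ = {1,2,6,12,15}
((A ∪ C) ∪ (C \ B))ᶜ ∪ A = {1,2,4,5,6,7,9,11,12,15,16}
(((A ∪ C) ∪ (C \ B))ᶜ ∪ A)ᶜ = {3,8,10,13,14}
(((A ∪ C) ∪ (C \ B))ᶜ ∪ A)ᶜ ∪ B = {2,3,4,5,8,9,10,11,13,14}
Every element of {2,3,5,8,9,10,11,13,14} is in {2,3,4,5,8,9,10,11,13,14}, so ((C △ A) ∪ B) △ (((C △ B) \ (B \ A)) \ C) ⊆ (((A ∪ C) ∪ (C \ B))ᶜ ∪ A)ᶜ ∪ B.

Yes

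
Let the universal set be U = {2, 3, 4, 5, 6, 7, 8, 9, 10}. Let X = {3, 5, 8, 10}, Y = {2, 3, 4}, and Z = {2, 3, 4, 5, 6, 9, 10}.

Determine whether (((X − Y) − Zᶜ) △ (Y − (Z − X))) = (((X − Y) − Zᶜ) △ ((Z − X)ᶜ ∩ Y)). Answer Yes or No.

X − Y = {5, 8, 10}
Zᶜ = {7, 8}
(X − Y) − Zᶜ = {5, 10}
Z − X = {2, 4, 6, 9}
Y − (Z − X) = {3}
((X − Y) − Zᶜ) △ (Y − (Z − X)) = {3, 5, 10}
(Z − X)ᶜ = {3, 5, 7, 8, 10}
(Z − X)ᶜ ∩ Y = {3}
((X − Y) − Zᶜ) △ ((Z − X)ᶜ ∩ Y) = {3, 5, 10}
Both equal {3, 5, 10}, so ((X − Y) − Zᶜ) △ (Y − (Z − X)) = ((X − Y) − Zᶜ) △ ((Z − X)ᶜ ∩ Y).

Yes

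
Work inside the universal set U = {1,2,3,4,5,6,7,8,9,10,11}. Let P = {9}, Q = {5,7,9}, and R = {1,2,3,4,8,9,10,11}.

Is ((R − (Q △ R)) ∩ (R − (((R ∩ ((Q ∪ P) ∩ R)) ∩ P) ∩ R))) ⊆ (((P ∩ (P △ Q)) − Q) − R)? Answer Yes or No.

Yes

Q △ R = {1,2,3,4,5,7,8,10,11}
R − (Q △ R) = {9}
Q ∪ P = {5,7,9}
(Q ∪ P) ∩ R = {9}
R ∩ ((Q ∪ P) ∩ R) = {9}
(R ∩ ((Q ∪ P) ∩ R)) ∩ P = {9}
((R ∩ ((Q ∪ P) ∩ R)) ∩ P) ∩ R = {9}
R − (((R ∩ ((Q ∪ P) ∩ R)) ∩ P) ∩ R) = {1,2,3,4,8,10,11}
(R − (Q △ R)) ∩ (R − (((R ∩ ((Q ∪ P) ∩ R)) ∩ P) ∩ R)) = {}
P △ Q = {5,7}
P ∩ (P △ Q) = {}
(P ∩ (P △ Q)) − Q = {}
((P ∩ (P △ Q)) − Q) − R = {}
Every element of {} is in {}, so (R − (Q △ R)) ∩ (R − (((R ∩ ((Q ∪ P) ∩ R)) ∩ P) ∩ R)) ⊆ ((P ∩ (P △ Q)) − Q) − R.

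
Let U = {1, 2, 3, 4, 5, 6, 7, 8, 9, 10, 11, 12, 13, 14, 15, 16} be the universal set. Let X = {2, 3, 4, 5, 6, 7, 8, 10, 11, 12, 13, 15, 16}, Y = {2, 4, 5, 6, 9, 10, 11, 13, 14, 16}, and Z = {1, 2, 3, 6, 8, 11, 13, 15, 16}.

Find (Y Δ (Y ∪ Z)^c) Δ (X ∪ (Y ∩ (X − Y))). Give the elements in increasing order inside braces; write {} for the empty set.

{3, 8, 9, 14, 15}

Y ∪ Z = {1, 2, 3, 4, 5, 6, 8, 9, 10, 11, 13, 14, 15, 16}
(Y ∪ Z)^c = {7, 12}
Y Δ (Y ∪ Z)^c = {2, 4, 5, 6, 7, 9, 10, 11, 12, 13, 14, 16}
X − Y = {3, 7, 8, 12, 15}
Y ∩ (X − Y) = {}
X ∪ (Y ∩ (X − Y)) = {2, 3, 4, 5, 6, 7, 8, 10, 11, 12, 13, 15, 16}
(Y Δ (Y ∪ Z)^c) Δ (X ∪ (Y ∩ (X − Y))) = {3, 8, 9, 14, 15}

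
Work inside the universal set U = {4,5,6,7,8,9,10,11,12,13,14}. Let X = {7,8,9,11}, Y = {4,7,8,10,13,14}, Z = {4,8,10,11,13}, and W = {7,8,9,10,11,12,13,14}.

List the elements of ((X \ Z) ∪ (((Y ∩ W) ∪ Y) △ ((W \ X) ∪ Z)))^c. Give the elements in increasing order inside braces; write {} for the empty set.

X \ Z = {7,9}
Y ∩ W = {7,8,10,13,14}
(Y ∩ W) ∪ Y = {4,7,8,10,13,14}
W \ X = {10,12,13,14}
(W \ X) ∪ Z = {4,8,10,11,12,13,14}
((Y ∩ W) ∪ Y) △ ((W \ X) ∪ Z) = {7,11,12}
(X \ Z) ∪ (((Y ∩ W) ∪ Y) △ ((W \ X) ∪ Z)) = {7,9,11,12}
((X \ Z) ∪ (((Y ∩ W) ∪ Y) △ ((W \ X) ∪ Z)))^c = {4,5,6,8,10,13,14}

{4,5,6,8,10,13,14}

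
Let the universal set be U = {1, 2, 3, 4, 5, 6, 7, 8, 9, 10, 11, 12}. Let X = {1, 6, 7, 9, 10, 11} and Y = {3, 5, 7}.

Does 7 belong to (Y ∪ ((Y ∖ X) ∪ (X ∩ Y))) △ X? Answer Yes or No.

7 ∈ Y and 7 ∈ X, so 7 ∉ Y ∖ X
7 ∈ X and 7 ∈ Y, so 7 ∈ X ∩ Y
7 ∉ (Y ∖ X) and 7 ∈ (X ∩ Y), so 7 ∈ (Y ∖ X) ∪ (X ∩ Y)
7 ∈ Y and 7 ∈ ((Y ∖ X) ∪ (X ∩ Y)), so 7 ∈ Y ∪ ((Y ∖ X) ∪ (X ∩ Y))
7 ∈ (Y ∪ ((Y ∖ X) ∪ (X ∩ Y))) and 7 ∈ X, so 7 ∉ (Y ∪ ((Y ∖ X) ∪ (X ∩ Y))) △ X

No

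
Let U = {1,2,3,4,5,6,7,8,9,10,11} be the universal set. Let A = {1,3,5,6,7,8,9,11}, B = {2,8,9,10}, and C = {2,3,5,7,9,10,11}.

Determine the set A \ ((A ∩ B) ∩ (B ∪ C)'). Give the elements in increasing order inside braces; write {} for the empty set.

A ∩ B = {8,9}
B ∪ C = {2,3,5,7,8,9,10,11}
(B ∪ C)' = {1,4,6}
(A ∩ B) ∩ (B ∪ C)' = {}
A \ ((A ∩ B) ∩ (B ∪ C)') = {1,3,5,6,7,8,9,11}

{1,3,5,6,7,8,9,11}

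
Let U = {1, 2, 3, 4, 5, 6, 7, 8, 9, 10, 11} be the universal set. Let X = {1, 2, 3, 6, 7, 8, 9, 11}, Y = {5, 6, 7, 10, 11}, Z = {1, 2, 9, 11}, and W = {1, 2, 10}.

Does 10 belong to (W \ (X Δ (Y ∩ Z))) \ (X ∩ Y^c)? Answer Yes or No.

Yes

10 ∈ Y and 10 ∉ Z, so 10 ∉ Y ∩ Z
10 ∉ X and 10 ∉ (Y ∩ Z), so 10 ∉ X Δ (Y ∩ Z)
10 ∈ W and 10 ∉ (X Δ (Y ∩ Z)), so 10 ∈ W \ (X Δ (Y ∩ Z))
10 ∈ Y, so 10 ∉ Y^c
10 ∉ X and 10 ∉ Y^c, so 10 ∉ X ∩ Y^c
10 ∈ (W \ (X Δ (Y ∩ Z))) and 10 ∉ (X ∩ Y^c), so 10 ∈ (W \ (X Δ (Y ∩ Z))) \ (X ∩ Y^c)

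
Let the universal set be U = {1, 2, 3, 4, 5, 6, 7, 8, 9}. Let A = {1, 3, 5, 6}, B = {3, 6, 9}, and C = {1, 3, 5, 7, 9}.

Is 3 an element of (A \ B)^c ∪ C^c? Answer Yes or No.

Yes

3 ∈ A and 3 ∈ B, so 3 ∉ A \ B
3 ∈ (A \ B)^c since 3 ∉ (A \ B)
3 ∈ C, so 3 ∉ C^c
3 ∈ (A \ B)^c and 3 ∉ C^c, so 3 ∈ (A \ B)^c ∪ C^c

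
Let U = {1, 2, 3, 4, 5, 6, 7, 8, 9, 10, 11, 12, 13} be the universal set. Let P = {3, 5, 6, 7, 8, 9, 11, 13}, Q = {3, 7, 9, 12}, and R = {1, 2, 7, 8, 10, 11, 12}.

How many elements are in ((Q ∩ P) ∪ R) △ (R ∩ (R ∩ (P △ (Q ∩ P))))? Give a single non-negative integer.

Q ∩ P = {3, 7, 9}
(Q ∩ P) ∪ R = {1, 2, 3, 7, 8, 9, 10, 11, 12}
P △ (Q ∩ P) = {5, 6, 8, 11, 13}
R ∩ (P △ (Q ∩ P)) = {8, 11}
R ∩ (R ∩ (P △ (Q ∩ P))) = {8, 11}
((Q ∩ P) ∪ R) △ (R ∩ (R ∩ (P △ (Q ∩ P)))) = {1, 2, 3, 7, 9, 10, 12}
|((Q ∩ P) ∪ R) △ (R ∩ (R ∩ (P △ (Q ∩ P))))| = 7

7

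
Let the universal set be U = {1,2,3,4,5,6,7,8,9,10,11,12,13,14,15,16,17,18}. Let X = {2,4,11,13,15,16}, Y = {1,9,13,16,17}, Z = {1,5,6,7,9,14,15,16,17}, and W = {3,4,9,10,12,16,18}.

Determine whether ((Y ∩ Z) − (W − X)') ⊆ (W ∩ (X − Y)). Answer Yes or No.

Y ∩ Z = {1,9,16,17}
W − X = {3,9,10,12,18}
(W − X)' = {1,2,4,5,6,7,8,11,13,14,15,16,17}
(Y ∩ Z) − (W − X)' = {9}
X − Y = {2,4,11,15}
W ∩ (X − Y) = {4}
9 ∈ (Y ∩ Z) − (W − X)' but 9 ∉ W ∩ (X − Y), so the inclusion fails.

No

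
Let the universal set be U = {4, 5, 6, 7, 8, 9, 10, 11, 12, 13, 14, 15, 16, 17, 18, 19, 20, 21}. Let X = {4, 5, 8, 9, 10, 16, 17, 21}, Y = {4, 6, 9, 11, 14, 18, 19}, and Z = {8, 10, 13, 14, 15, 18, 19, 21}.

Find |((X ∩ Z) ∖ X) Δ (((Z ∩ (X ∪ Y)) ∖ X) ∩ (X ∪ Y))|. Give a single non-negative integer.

X ∩ Z = {8, 10, 21}
(X ∩ Z) ∖ X = {}
X ∪ Y = {4, 5, 6, 8, 9, 10, 11, 14, 16, 17, 18, 19, 21}
Z ∩ (X ∪ Y) = {8, 10, 14, 18, 19, 21}
(Z ∩ (X ∪ Y)) ∖ X = {14, 18, 19}
((Z ∩ (X ∪ Y)) ∖ X) ∩ (X ∪ Y) = {14, 18, 19}
((X ∩ Z) ∖ X) Δ (((Z ∩ (X ∪ Y)) ∖ X) ∩ (X ∪ Y)) = {14, 18, 19}
|((X ∩ Z) ∖ X) Δ (((Z ∩ (X ∪ Y)) ∖ X) ∩ (X ∪ Y))| = 3

3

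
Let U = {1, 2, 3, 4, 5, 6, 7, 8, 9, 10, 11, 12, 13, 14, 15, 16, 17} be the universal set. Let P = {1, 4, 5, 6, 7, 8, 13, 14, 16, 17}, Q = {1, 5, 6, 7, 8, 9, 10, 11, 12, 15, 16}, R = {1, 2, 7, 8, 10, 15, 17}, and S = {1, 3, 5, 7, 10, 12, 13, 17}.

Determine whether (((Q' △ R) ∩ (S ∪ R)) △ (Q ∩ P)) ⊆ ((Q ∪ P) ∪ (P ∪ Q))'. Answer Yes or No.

No

Q' = {2, 3, 4, 13, 14, 17}
Q' △ R = {1, 3, 4, 7, 8, 10, 13, 14, 15}
S ∪ R = {1, 2, 3, 5, 7, 8, 10, 12, 13, 15, 17}
(Q' △ R) ∩ (S ∪ R) = {1, 3, 7, 8, 10, 13, 15}
Q ∩ P = {1, 5, 6, 7, 8, 16}
((Q' △ R) ∩ (S ∪ R)) △ (Q ∩ P) = {3, 5, 6, 10, 13, 15, 16}
Q ∪ P = {1, 4, 5, 6, 7, 8, 9, 10, 11, 12, 13, 14, 15, 16, 17}
P ∪ Q = {1, 4, 5, 6, 7, 8, 9, 10, 11, 12, 13, 14, 15, 16, 17}
(Q ∪ P) ∪ (P ∪ Q) = {1, 4, 5, 6, 7, 8, 9, 10, 11, 12, 13, 14, 15, 16, 17}
((Q ∪ P) ∪ (P ∪ Q))' = {2, 3}
5 ∈ ((Q' △ R) ∩ (S ∪ R)) △ (Q ∩ P) but 5 ∉ ((Q ∪ P) ∪ (P ∪ Q))', so the inclusion fails.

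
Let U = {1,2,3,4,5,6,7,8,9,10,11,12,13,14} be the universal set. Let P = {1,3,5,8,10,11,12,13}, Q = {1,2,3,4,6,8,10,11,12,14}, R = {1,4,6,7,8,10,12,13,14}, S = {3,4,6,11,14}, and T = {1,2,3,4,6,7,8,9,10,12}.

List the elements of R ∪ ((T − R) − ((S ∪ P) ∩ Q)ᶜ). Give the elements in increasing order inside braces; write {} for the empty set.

{1,3,4,6,7,8,10,12,13,14}

T − R = {2,3,9}
S ∪ P = {1,3,4,5,6,8,10,11,12,13,14}
(S ∪ P) ∩ Q = {1,3,4,6,8,10,11,12,14}
((S ∪ P) ∩ Q)ᶜ = {2,5,7,9,13}
(T − R) − ((S ∪ P) ∩ Q)ᶜ = {3}
R ∪ ((T − R) − ((S ∪ P) ∩ Q)ᶜ) = {1,3,4,6,7,8,10,12,13,14}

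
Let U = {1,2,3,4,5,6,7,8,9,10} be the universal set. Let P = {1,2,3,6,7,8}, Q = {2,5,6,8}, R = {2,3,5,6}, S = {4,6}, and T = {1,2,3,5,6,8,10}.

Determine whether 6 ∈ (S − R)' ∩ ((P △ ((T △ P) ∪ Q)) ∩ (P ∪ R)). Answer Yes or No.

No

6 ∈ S and 6 ∈ R, so 6 ∉ S − R
6 ∈ (S − R)' since 6 ∉ (S − R)
6 ∈ T and 6 ∈ P, so 6 ∉ T △ P
6 ∉ (T △ P) and 6 ∈ Q, so 6 ∈ (T △ P) ∪ Q
6 ∈ P and 6 ∈ ((T △ P) ∪ Q), so 6 ∉ P △ ((T △ P) ∪ Q)
6 ∈ P and 6 ∈ R, so 6 ∈ P ∪ R
6 ∉ (P △ ((T △ P) ∪ Q)) and 6 ∈ (P ∪ R), so 6 ∉ (P △ ((T △ P) ∪ Q)) ∩ (P ∪ R)
6 ∈ (S − R)' and 6 ∉ ((P △ ((T △ P) ∪ Q)) ∩ (P ∪ R)), so 6 ∉ (S − R)' ∩ ((P △ ((T △ P) ∪ Q)) ∩ (P ∪ R))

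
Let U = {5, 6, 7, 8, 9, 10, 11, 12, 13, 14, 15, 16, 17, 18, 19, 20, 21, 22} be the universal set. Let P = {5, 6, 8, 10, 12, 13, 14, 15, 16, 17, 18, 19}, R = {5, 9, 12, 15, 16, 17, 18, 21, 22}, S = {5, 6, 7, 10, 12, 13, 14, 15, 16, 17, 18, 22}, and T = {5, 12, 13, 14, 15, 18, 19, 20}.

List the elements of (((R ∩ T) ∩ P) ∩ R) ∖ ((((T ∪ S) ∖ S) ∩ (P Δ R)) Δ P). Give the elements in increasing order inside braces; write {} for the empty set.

{}

R ∩ T = {5, 12, 15, 18}
(R ∩ T) ∩ P = {5, 12, 15, 18}
((R ∩ T) ∩ P) ∩ R = {5, 12, 15, 18}
T ∪ S = {5, 6, 7, 10, 12, 13, 14, 15, 16, 17, 18, 19, 20, 22}
(T ∪ S) ∖ S = {19, 20}
P Δ R = {6, 8, 9, 10, 13, 14, 19, 21, 22}
((T ∪ S) ∖ S) ∩ (P Δ R) = {19}
(((T ∪ S) ∖ S) ∩ (P Δ R)) Δ P = {5, 6, 8, 10, 12, 13, 14, 15, 16, 17, 18}
(((R ∩ T) ∩ P) ∩ R) ∖ ((((T ∪ S) ∖ S) ∩ (P Δ R)) Δ P) = {}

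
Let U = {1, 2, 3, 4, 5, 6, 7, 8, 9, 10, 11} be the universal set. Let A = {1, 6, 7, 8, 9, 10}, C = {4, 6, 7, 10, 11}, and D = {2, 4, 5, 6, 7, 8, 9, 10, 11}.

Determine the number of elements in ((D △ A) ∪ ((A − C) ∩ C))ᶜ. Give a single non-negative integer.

6

D △ A = {1, 2, 4, 5, 11}
A − C = {1, 8, 9}
(A − C) ∩ C = {}
(D △ A) ∪ ((A − C) ∩ C) = {1, 2, 4, 5, 11}
((D △ A) ∪ ((A − C) ∩ C))ᶜ = {3, 6, 7, 8, 9, 10}
|((D △ A) ∪ ((A − C) ∩ C))ᶜ| = 6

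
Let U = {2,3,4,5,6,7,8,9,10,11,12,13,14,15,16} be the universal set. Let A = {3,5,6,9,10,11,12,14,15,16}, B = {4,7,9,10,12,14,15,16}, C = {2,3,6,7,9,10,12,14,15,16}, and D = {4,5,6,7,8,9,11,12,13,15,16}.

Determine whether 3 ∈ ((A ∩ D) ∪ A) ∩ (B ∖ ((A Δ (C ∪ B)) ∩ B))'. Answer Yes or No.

3 ∈ A and 3 ∉ D, so 3 ∉ A ∩ D
3 ∉ (A ∩ D) and 3 ∈ A, so 3 ∈ (A ∩ D) ∪ A
3 ∈ C and 3 ∉ B, so 3 ∈ C ∪ B
3 ∈ A and 3 ∈ (C ∪ B), so 3 ∉ A Δ (C ∪ B)
3 ∉ (A Δ (C ∪ B)) and 3 ∉ B, so 3 ∉ (A Δ (C ∪ B)) ∩ B
3 ∉ B and 3 ∉ ((A Δ (C ∪ B)) ∩ B), so 3 ∉ B ∖ ((A Δ (C ∪ B)) ∩ B)
3 ∈ (B ∖ ((A Δ (C ∪ B)) ∩ B))' since 3 ∉ (B ∖ ((A Δ (C ∪ B)) ∩ B))
3 ∈ ((A ∩ D) ∪ A) and 3 ∈ (B ∖ ((A Δ (C ∪ B)) ∩ B))', so 3 ∈ ((A ∩ D) ∪ A) ∩ (B ∖ ((A Δ (C ∪ B)) ∩ B))'

Yes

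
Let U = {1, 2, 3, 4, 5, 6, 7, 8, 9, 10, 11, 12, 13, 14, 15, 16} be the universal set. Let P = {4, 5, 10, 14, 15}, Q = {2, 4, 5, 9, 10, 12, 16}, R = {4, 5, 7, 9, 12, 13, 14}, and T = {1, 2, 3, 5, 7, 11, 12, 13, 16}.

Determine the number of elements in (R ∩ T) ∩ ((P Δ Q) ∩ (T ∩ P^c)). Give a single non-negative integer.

R ∩ T = {5, 7, 12, 13}
P Δ Q = {2, 9, 12, 14, 15, 16}
P^c = {1, 2, 3, 6, 7, 8, 9, 11, 12, 13, 16}
T ∩ P^c = {1, 2, 3, 7, 11, 12, 13, 16}
(P Δ Q) ∩ (T ∩ P^c) = {2, 12, 16}
(R ∩ T) ∩ ((P Δ Q) ∩ (T ∩ P^c)) = {12}
|(R ∩ T) ∩ ((P Δ Q) ∩ (T ∩ P^c))| = 1

1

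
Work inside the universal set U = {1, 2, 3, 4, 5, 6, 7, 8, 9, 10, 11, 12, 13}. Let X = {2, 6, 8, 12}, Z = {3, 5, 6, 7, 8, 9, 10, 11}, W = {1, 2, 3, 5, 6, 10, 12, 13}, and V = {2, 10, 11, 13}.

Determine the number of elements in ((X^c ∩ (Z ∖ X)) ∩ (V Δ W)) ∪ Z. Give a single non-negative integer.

8

X^c = {1, 3, 4, 5, 7, 9, 10, 11, 13}
Z ∖ X = {3, 5, 7, 9, 10, 11}
X^c ∩ (Z ∖ X) = {3, 5, 7, 9, 10, 11}
V Δ W = {1, 3, 5, 6, 11, 12}
(X^c ∩ (Z ∖ X)) ∩ (V Δ W) = {3, 5, 11}
((X^c ∩ (Z ∖ X)) ∩ (V Δ W)) ∪ Z = {3, 5, 6, 7, 8, 9, 10, 11}
|((X^c ∩ (Z ∖ X)) ∩ (V Δ W)) ∪ Z| = 8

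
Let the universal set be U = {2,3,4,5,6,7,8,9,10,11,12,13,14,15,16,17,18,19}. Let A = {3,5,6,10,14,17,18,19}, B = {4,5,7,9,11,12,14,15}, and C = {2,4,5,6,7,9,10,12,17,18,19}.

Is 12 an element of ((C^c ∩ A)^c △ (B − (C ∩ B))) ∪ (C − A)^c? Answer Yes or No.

Yes

12 ∈ C, so 12 ∉ C^c
12 ∉ C^c and 12 ∉ A, so 12 ∉ C^c ∩ A
12 ∈ (C^c ∩ A)^c since 12 ∉ (C^c ∩ A)
12 ∈ C and 12 ∈ B, so 12 ∈ C ∩ B
12 ∈ B and 12 ∈ (C ∩ B), so 12 ∉ B − (C ∩ B)
12 ∈ (C^c ∩ A)^c and 12 ∉ (B − (C ∩ B)), so 12 ∈ (C^c ∩ A)^c △ (B − (C ∩ B))
12 ∈ C and 12 ∉ A, so 12 ∈ C − A
12 ∉ (C − A)^c since 12 ∈ (C − A)
12 ∈ ((C^c ∩ A)^c △ (B − (C ∩ B))) and 12 ∉ (C − A)^c, so 12 ∈ ((C^c ∩ A)^c △ (B − (C ∩ B))) ∪ (C − A)^c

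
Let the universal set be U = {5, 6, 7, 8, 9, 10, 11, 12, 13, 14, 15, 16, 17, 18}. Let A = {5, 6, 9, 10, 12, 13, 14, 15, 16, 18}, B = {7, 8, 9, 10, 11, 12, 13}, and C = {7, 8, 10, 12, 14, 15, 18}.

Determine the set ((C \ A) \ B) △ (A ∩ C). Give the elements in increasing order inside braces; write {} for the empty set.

{10, 12, 14, 15, 18}

C \ A = {7, 8}
(C \ A) \ B = {}
A ∩ C = {10, 12, 14, 15, 18}
((C \ A) \ B) △ (A ∩ C) = {10, 12, 14, 15, 18}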